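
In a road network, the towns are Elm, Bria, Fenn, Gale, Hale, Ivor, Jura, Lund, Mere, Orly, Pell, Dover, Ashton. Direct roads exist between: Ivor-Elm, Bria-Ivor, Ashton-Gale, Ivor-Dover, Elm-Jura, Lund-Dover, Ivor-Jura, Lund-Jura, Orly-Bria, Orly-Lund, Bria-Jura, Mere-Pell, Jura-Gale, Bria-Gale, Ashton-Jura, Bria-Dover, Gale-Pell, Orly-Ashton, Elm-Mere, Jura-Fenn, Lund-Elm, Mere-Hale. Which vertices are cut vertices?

Removing Jura increases the component count from 1 to 2, so Jura is a cut vertex.
Removing Mere increases the component count from 1 to 2, so Mere is a cut vertex.
By contrast removing Orly leaves 1 component; it is not a cut vertex. No other vertex is a cut vertex either.

Jura, Mere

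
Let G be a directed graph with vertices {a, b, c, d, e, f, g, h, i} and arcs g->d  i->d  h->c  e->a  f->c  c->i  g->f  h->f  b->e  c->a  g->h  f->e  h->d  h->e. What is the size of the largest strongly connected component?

{f} is an SCC by itself.
{h} is an SCC by itself.
{i} is an SCC by itself.
{b} is an SCC by itself.
{c} is an SCC by itself.
(and 4 more singleton SCCs)
The largest has 1 vertex.

1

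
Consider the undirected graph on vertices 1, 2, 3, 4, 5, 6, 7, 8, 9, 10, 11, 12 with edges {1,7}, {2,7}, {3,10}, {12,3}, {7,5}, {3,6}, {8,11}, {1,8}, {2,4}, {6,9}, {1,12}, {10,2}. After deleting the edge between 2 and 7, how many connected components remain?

2 and 7 are still connected via 2-10-3-12-1-7, so the component count stays at 1.

1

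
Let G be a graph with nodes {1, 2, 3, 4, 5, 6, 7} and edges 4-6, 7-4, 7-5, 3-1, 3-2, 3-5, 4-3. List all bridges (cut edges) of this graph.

1-3, 2-3, 4-6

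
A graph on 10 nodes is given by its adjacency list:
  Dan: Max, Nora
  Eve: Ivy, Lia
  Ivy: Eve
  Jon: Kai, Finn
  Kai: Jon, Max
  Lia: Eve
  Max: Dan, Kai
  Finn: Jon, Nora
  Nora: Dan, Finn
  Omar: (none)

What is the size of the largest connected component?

Omar is isolated — a component by itself.
Starting from Eve we can reach Eve, Ivy, Lia. That is one component of size 3.
Starting from Dan we can reach Dan, Jon, Kai, Max, Finn, Nora. That is one component of size 6.
The largest has 6 vertices.

6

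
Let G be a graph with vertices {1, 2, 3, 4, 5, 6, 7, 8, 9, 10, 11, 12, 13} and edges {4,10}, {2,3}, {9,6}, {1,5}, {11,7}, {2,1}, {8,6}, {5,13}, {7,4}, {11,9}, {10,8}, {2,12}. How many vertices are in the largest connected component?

7

Starting from 1 we can reach 1, 2, 3, 5, 12, 13. That is one component of size 6.
Starting from 4 we can reach 4, 6, 7, 8, 9, 10, 11. That is one component of size 7.
The largest has 7 vertices.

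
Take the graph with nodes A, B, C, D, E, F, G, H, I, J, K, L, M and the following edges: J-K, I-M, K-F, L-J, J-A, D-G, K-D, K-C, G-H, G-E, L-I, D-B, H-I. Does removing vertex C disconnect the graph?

Deleting C leaves 1 component (was 1), so C is not a cut vertex.

No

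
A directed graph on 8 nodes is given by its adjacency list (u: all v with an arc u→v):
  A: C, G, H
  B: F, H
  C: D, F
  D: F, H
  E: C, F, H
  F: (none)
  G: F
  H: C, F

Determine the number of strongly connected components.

{C, D, H} are all mutually reachable — one SCC of size 3.
{A} is an SCC by itself.
{F} is an SCC by itself.
{G} is an SCC by itself.
{E} is an SCC by itself.
(and 1 more singleton SCC)
That gives 6 strongly connected components.

6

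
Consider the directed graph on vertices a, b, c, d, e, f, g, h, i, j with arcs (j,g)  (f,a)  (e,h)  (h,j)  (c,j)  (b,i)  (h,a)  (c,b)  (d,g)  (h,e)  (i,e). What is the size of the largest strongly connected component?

2

{e, h} are all mutually reachable — one SCC of size 2.
{j} is an SCC by itself.
{a} is an SCC by itself.
{b} is an SCC by itself.
{c} is an SCC by itself.
(and 4 more singleton SCCs)
The largest has 2 vertices.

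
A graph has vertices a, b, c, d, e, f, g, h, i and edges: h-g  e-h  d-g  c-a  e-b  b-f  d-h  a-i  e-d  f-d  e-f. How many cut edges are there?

2

The edges on the cycle e-b-f-e are not bridges since each lies on that cycle.
But removing c-a disconnects c from a; removing i-a disconnects i from a — these are bridges.
That makes 2 bridges.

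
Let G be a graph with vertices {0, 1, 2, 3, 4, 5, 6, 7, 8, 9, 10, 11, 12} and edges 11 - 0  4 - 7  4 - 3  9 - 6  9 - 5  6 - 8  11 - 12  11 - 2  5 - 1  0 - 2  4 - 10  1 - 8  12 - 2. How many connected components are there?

3

Starting from 0 we can reach 0, 2, 11, 12. That is one component of size 4.
Starting from 3 we can reach 3, 4, 7, 10. That is one component of size 4.
Starting from 1 we can reach 1, 5, 6, 8, 9. That is one component of size 5.
Total: 3 components.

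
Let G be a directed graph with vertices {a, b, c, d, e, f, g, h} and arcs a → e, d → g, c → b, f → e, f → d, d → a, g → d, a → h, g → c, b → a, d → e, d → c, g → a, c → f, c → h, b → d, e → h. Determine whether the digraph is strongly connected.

No

There is no directed path from h to f, so the graph is not strongly connected.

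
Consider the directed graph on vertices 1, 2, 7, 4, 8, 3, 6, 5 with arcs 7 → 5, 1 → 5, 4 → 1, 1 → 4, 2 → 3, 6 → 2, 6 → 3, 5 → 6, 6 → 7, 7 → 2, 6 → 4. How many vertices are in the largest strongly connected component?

5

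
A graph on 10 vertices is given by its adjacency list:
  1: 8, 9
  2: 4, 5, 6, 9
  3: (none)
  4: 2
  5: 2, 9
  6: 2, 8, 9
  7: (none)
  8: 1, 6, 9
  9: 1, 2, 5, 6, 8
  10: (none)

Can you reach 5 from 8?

Yes

From 8 we can reach 1, 2, 4, 5, 6, 8, 9, which includes 5.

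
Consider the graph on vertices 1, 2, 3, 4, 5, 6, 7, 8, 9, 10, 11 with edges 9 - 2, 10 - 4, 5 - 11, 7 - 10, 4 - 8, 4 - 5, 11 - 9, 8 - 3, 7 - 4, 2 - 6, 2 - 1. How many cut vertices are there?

6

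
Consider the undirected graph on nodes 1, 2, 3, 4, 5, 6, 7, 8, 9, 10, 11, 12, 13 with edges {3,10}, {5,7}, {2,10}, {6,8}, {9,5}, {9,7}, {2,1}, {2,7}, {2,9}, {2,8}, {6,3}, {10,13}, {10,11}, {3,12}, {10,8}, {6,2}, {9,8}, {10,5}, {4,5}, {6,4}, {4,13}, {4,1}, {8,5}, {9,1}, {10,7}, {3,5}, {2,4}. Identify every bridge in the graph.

10-11, 12-3

The edges on the cycle 6-3-10-2-6 are not bridges since each lies on that cycle.
But removing 3 - 12 disconnects 3 from 12; removing 10 - 11 disconnects 10 from 11 — these are bridges.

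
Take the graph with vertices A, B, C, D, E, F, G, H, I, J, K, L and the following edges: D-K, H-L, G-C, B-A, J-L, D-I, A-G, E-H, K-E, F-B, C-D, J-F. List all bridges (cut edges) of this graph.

D-I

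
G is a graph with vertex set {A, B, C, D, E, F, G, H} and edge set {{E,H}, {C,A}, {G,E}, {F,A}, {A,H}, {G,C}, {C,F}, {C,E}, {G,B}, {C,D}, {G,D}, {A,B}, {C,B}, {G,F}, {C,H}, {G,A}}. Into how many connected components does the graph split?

Starting from A we can reach A, B, C, D, E, F, G, H. That is one component of size 8.
Total: 1 component.

1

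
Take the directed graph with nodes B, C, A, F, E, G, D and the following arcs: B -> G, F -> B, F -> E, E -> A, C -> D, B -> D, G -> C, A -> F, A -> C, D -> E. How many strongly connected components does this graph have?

1

{A, B, C, D, E, F, G} are all mutually reachable — one SCC of size 7.
That gives 1 strongly connected component.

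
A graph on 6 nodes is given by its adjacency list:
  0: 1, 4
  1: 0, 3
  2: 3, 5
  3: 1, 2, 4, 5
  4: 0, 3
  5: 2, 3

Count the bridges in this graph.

The edges on the cycle 3-2-5-3 are not bridges since each lies on that cycle.
Every edge lies on some cycle, so there are no bridges.

0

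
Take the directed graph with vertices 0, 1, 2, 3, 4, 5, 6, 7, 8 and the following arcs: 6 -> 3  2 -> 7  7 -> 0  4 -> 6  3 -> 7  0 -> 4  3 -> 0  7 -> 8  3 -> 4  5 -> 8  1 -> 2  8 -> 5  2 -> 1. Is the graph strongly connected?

No

There is no directed path from 5 to 2, so the graph is not strongly connected.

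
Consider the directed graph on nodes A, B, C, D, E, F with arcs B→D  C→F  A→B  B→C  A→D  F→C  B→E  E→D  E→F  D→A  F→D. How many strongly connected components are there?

{A, B, C, D, E, F} are all mutually reachable — one SCC of size 6.
That gives 1 strongly connected component.

1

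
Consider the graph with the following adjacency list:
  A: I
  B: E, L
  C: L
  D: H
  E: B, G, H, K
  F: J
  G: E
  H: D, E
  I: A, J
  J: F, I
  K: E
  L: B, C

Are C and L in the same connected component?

Yes

From C we can reach B, C, D, E, G, H, K, L, which includes L.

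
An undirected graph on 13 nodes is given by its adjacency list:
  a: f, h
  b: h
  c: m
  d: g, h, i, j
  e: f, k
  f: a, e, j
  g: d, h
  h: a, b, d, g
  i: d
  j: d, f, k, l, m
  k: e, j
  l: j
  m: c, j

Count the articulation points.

Removing d increases the component count from 1 to 2, so d is a cut vertex.
Removing h increases the component count from 1 to 2, so h is a cut vertex.
Removing j increases the component count from 1 to 3, so j is a cut vertex.
Likewise m is a cut vertex.
By contrast removing l leaves 1 component; it is not a cut vertex. No other vertex is a cut vertex either.

4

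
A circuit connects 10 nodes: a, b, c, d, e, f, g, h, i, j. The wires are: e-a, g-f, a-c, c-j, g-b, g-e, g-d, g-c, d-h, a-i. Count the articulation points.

Removing a increases the component count from 1 to 2, so a is a cut vertex.
Removing c increases the component count from 1 to 2, so c is a cut vertex.
Removing d increases the component count from 1 to 2, so d is a cut vertex.
Likewise g is a cut vertex.
By contrast removing i leaves 1 component; it is not a cut vertex. No other vertex is a cut vertex either.

4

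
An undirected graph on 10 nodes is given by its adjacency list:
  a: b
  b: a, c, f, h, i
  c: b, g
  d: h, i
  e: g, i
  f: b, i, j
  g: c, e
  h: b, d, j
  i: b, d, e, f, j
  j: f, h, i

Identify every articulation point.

b

Removing b increases the component count from 1 to 2, so b is a cut vertex.
By contrast removing c leaves 1 component; it is not a cut vertex. No other vertex is a cut vertex either.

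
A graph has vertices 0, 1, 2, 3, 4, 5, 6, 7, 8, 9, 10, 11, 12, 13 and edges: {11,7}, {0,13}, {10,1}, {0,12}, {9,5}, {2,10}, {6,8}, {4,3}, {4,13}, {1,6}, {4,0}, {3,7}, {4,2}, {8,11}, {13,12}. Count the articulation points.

Removing 4 increases the component count from 2 to 3, so 4 is a cut vertex.
By contrast removing 1 leaves 2 components; it is not a cut vertex. No other vertex is a cut vertex either.

1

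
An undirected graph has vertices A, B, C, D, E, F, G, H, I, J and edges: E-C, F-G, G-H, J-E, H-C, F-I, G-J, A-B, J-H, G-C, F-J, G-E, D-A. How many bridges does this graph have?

The edges on the cycle G-J-H-C-E-G are not bridges since each lies on that cycle.
But removing A-B disconnects A from B; removing F-I disconnects F from I; removing A-D disconnects A from D — these are bridges.
That makes 3 bridges.

3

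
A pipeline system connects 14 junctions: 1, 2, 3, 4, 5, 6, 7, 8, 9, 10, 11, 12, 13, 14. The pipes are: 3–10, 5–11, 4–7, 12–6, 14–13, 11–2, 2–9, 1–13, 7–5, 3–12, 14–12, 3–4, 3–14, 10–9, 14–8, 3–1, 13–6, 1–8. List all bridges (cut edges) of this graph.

none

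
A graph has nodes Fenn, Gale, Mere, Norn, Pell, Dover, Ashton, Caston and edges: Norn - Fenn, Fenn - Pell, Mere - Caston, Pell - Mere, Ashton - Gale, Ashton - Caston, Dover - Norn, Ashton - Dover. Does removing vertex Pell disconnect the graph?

No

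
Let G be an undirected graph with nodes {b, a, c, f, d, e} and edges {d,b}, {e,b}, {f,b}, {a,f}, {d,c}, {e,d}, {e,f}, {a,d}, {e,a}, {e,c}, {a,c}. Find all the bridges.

The edges on the cycle e-a-c-d-e are not bridges since each lies on that cycle.
Every edge lies on some cycle, so there are no bridges.

none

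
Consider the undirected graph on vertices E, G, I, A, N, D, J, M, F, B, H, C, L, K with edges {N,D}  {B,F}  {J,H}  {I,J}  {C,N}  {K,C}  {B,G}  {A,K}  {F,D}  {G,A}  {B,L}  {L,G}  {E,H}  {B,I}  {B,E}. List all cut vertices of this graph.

Removing B increases the component count from 2 to 3, so B is a cut vertex.
By contrast removing C leaves 2 components; it is not a cut vertex. No other vertex is a cut vertex either.

B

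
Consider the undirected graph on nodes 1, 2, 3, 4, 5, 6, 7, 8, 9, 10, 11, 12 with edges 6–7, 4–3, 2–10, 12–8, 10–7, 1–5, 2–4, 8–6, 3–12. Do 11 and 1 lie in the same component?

The component containing 11 is {11}, and 1 is not in it.

No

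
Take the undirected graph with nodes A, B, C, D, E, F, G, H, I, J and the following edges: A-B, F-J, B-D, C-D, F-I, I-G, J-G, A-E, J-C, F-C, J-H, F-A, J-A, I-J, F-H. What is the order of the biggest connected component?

Starting from A we can reach A, B, C, D, E, F, G, H, I, J. That is one component of size 10.
The largest has 10 vertices.

10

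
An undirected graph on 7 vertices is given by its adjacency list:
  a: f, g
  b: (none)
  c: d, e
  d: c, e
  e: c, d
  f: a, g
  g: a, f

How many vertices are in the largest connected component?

3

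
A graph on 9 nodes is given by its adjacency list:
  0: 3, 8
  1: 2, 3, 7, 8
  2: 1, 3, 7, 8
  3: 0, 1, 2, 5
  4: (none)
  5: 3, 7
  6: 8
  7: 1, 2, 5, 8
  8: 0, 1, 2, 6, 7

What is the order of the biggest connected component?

8

4 is isolated — a component by itself.
Starting from 0 we can reach 0, 1, 2, 3, 5, 6, 7, 8. That is one component of size 8.
The largest has 8 vertices.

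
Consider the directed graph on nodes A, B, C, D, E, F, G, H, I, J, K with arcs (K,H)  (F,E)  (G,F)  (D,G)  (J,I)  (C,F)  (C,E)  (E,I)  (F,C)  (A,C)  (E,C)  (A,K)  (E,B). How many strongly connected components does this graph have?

9

{C, E, F} are all mutually reachable — one SCC of size 3.
{A} is an SCC by itself.
{G} is an SCC by itself.
{D} is an SCC by itself.
{J} is an SCC by itself.
(and 4 more singleton SCCs)
That gives 9 strongly connected components.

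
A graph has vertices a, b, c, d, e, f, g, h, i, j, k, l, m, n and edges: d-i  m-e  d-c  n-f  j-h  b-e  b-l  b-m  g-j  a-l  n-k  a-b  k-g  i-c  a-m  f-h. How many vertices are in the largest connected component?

6

Starting from c we can reach c, d, i. That is one component of size 3.
Starting from a we can reach a, b, e, l, m. That is one component of size 5.
Starting from f we can reach f, g, h, j, k, n. That is one component of size 6.
The largest has 6 vertices.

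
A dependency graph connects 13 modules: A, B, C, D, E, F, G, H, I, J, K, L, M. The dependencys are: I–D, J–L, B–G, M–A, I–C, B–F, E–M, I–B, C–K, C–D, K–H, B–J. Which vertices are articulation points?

B, C, I, J, K, M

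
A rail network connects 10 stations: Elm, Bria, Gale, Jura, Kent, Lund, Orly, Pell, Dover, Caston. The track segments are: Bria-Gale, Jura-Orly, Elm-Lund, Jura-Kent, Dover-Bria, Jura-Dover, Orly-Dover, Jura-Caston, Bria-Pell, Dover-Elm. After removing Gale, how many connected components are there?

1

With Gale gone, the remaining components are: {Elm, Bria, Jura, Kent, Lund, Orly, Pell, Dover, Caston}.
That is 1 component.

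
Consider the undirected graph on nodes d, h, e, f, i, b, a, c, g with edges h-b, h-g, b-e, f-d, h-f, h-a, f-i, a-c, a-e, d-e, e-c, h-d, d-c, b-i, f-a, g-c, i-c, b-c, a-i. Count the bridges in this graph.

The edges on the cycle h-f-a-h are not bridges since each lies on that cycle.
Every edge lies on some cycle, so there are no bridges.

0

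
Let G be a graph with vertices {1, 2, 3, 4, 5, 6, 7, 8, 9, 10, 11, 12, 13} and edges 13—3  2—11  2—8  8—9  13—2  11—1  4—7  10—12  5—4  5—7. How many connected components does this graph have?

6 is isolated — a component by itself.
Starting from 10 we can reach 10, 12. That is one component of size 2.
Starting from 4 we can reach 4, 5, 7. That is one component of size 3.
Starting from 1 we can reach 1, 2, 3, 8, 9, 11, 13. That is one component of size 7.
Total: 4 components.

4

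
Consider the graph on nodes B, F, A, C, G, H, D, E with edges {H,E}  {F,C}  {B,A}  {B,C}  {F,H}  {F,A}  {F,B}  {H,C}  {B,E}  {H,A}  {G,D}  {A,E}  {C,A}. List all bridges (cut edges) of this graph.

D-G

The edges on the cycle F-B-A-F are not bridges since each lies on that cycle.
But removing G–D disconnects G from D — this is a bridge.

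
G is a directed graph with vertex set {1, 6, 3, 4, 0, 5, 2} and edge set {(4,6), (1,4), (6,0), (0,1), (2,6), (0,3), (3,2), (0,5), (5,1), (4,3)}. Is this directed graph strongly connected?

Yes

From 2 we can reach every vertex (0, 1, 2, 3, 4, 5, 6), and every vertex can reach 2 (0, 1, 2, 3, 4, 5, 6). So the whole graph is one strongly connected component.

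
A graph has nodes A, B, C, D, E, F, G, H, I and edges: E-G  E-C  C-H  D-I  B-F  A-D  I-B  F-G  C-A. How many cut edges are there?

1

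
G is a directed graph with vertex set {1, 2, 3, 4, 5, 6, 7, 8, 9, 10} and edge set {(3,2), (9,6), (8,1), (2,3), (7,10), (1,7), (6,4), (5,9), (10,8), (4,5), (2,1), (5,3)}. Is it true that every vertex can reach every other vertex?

There is no directed path from 2 to 6, so the graph is not strongly connected.

No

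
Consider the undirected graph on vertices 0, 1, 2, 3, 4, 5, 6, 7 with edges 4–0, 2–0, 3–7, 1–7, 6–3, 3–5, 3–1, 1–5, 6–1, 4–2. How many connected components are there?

Starting from 0 we can reach 0, 2, 4. That is one component of size 3.
Starting from 1 we can reach 1, 3, 5, 6, 7. That is one component of size 5.
Total: 2 components.

2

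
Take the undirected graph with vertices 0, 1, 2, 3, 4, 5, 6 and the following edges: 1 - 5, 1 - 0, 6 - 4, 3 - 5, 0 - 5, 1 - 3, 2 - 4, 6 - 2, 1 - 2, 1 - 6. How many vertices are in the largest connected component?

7

Starting from 0 we can reach 0, 1, 2, 3, 4, 5, 6. That is one component of size 7.
The largest has 7 vertices.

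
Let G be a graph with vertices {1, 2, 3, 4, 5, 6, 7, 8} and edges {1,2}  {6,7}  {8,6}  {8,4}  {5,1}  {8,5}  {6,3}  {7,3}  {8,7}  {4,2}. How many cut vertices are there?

1

Removing 8 increases the component count from 1 to 2, so 8 is a cut vertex.
By contrast removing 4 leaves 1 component; it is not a cut vertex. No other vertex is a cut vertex either.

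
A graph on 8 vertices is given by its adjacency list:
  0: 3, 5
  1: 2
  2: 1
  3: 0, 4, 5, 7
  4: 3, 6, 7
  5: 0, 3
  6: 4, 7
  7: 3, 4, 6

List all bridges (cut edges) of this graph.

The edges on the cycle 3-5-0-3 are not bridges since each lies on that cycle.
But removing 2-1 disconnects 2 from 1 — this is a bridge.

1-2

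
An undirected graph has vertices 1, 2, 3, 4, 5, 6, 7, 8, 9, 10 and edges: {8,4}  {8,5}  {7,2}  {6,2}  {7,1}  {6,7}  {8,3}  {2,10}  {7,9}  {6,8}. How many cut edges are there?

The edges on the cycle 6-7-2-6 are not bridges since each lies on that cycle.
But removing 1 - 7 disconnects 1 from 7; removing 10 - 2 disconnects 10 from 2; removing 3 - 8 disconnects 3 from 8; removing 5 - 8 disconnects 5 from 8 — these are bridges.
In total 7 edges are bridges.

7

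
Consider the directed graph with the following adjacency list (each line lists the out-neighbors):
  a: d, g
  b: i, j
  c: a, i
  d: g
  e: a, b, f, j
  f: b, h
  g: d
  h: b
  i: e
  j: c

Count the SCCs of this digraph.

{b, c, e, f, h, i, j} are all mutually reachable — one SCC of size 7.
{d, g} are all mutually reachable — one SCC of size 2.
{a} is an SCC by itself.
That gives 3 strongly connected components.

3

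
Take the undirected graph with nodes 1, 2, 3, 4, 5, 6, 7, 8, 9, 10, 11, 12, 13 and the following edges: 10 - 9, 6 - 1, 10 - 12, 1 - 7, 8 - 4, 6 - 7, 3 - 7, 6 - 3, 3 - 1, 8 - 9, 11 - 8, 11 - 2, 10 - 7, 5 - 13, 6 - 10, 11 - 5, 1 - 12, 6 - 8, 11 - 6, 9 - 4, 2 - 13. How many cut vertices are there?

1

Removing 11 increases the component count from 1 to 2, so 11 is a cut vertex.
By contrast removing 4 leaves 1 component; it is not a cut vertex. No other vertex is a cut vertex either.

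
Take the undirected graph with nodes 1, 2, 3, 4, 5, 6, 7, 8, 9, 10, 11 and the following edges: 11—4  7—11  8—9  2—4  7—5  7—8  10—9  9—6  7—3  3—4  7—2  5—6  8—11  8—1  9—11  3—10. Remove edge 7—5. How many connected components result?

7 and 5 are still connected via 7-8-9-6-5, so the component count stays at 1.

1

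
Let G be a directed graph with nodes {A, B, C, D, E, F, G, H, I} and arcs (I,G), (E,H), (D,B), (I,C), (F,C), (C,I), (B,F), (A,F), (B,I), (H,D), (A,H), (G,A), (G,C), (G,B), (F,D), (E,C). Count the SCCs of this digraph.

{A, B, C, D, F, G, H, I} are all mutually reachable — one SCC of size 8.
{E} is an SCC by itself.
That gives 2 strongly connected components.

2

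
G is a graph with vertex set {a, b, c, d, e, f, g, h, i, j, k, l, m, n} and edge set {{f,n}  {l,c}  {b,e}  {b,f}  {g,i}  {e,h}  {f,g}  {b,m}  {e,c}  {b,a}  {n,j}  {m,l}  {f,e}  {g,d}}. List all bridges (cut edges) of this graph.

a-b, d-g, e-h, f-g, f-n, g-i, j-n

The edges on the cycle b-f-e-c-l-m-b are not bridges since each lies on that cycle.
But removing j—n disconnects j from n; removing f—g disconnects f from g; removing i—g disconnects i from g; removing h—e disconnects h from e — these are bridges.
In total 7 edges are bridges.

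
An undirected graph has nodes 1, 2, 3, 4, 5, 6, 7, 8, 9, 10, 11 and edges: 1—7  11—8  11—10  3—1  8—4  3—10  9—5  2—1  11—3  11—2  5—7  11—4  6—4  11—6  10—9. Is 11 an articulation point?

Yes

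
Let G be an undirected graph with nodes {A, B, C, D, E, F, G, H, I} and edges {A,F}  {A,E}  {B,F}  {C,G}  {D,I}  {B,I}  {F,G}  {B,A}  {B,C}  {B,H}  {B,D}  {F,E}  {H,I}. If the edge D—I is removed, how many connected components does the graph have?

1

D and I are still connected via D-B-I, so the component count stays at 1.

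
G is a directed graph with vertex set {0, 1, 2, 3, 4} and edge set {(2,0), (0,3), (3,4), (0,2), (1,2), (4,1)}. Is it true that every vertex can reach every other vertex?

From 4 we can reach every vertex (0, 1, 2, 3, 4), and every vertex can reach 4 (0, 1, 2, 3, 4). So the whole graph is one strongly connected component.

Yes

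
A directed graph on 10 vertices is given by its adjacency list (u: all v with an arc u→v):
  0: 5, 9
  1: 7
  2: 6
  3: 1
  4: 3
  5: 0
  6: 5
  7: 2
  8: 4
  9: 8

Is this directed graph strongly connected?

From 9 we can reach every vertex (0, 1, 2, 3, 4, 5, 6, 7, 8, 9), and every vertex can reach 9 (0, 1, 2, 3, 4, 5, 6, 7, 8, 9). So the whole graph is one strongly connected component.

Yes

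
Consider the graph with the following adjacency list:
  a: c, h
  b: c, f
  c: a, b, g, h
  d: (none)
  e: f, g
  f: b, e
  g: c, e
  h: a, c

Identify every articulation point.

c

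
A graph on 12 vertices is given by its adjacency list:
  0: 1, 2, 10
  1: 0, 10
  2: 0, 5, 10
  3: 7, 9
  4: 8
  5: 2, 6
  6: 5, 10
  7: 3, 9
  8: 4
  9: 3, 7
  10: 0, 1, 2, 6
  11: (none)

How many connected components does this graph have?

11 is isolated — a component by itself.
Starting from 4 we can reach 4, 8. That is one component of size 2.
Starting from 3 we can reach 3, 7, 9. That is one component of size 3.
Starting from 0 we can reach 0, 1, 2, 5, 6, 10. That is one component of size 6.
Total: 4 components.

4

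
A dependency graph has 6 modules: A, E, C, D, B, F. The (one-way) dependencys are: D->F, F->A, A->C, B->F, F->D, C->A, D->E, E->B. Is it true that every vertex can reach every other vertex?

No

There is no directed path from C to D, so the graph is not strongly connected.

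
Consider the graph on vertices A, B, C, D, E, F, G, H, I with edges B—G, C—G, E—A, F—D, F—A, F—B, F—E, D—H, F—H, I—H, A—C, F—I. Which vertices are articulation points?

F

Removing F increases the component count from 1 to 2, so F is a cut vertex.
By contrast removing D leaves 1 component; it is not a cut vertex. No other vertex is a cut vertex either.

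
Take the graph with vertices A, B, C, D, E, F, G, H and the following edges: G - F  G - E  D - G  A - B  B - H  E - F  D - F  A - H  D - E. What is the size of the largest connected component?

4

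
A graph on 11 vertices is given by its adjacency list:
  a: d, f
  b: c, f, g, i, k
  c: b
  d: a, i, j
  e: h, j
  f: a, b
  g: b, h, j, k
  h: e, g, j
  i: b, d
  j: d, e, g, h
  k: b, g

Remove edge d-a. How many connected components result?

1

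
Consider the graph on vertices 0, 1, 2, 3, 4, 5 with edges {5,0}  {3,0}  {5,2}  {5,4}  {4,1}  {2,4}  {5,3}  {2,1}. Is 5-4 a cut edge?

No

After removing 5-4, the path 5-2-4 still connects them, so the edge is not a bridge.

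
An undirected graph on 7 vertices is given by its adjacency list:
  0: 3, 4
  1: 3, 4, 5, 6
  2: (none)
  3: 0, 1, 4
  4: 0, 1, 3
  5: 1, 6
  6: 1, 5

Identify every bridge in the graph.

The edges on the cycle 1-5-6-1 are not bridges since each lies on that cycle.
Every edge lies on some cycle, so there are no bridges.

none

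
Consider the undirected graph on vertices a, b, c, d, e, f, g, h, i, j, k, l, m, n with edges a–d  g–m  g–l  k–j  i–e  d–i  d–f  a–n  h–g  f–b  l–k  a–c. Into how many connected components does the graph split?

2

Starting from g we can reach g, h, j, k, l, m. That is one component of size 6.
Starting from a we can reach a, b, c, d, e, f, i, n. That is one component of size 8.
Total: 2 components.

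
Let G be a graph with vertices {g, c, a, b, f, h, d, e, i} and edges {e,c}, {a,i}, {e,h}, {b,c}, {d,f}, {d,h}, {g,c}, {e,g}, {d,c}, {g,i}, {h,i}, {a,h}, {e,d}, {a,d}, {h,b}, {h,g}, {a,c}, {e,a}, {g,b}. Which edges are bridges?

d-f

The edges on the cycle e-a-d-h-e are not bridges since each lies on that cycle.
But removing d–f disconnects d from f — this is a bridge.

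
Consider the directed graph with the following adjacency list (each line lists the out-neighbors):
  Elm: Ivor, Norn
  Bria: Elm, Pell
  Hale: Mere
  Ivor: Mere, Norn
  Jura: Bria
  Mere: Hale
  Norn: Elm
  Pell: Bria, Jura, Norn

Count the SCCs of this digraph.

3

{Bria, Jura, Pell} are all mutually reachable — one SCC of size 3.
{Elm, Ivor, Norn} are all mutually reachable — one SCC of size 3.
{Hale, Mere} are all mutually reachable — one SCC of size 2.
That gives 3 strongly connected components.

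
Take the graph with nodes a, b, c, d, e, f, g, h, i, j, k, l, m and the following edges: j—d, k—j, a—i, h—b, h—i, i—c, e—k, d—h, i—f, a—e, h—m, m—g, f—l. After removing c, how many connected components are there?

With c gone, the remaining components are: {a, b, d, e, f, g, h, i, j, k, l, m}.
That is 1 component.

1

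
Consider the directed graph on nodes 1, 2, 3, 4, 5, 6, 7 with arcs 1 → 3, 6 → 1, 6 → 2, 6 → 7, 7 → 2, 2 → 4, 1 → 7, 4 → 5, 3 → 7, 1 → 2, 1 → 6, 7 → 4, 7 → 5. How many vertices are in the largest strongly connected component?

2

{1, 6} are all mutually reachable — one SCC of size 2.
{2} is an SCC by itself.
{4} is an SCC by itself.
{3} is an SCC by itself.
{5} is an SCC by itself.
(and 1 more singleton SCC)
The largest has 2 vertices.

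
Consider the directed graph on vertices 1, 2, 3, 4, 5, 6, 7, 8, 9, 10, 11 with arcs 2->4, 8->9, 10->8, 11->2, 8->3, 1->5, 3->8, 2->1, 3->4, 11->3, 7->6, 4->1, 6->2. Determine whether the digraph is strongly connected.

There is no directed path from 5 to 2, so the graph is not strongly connected.

No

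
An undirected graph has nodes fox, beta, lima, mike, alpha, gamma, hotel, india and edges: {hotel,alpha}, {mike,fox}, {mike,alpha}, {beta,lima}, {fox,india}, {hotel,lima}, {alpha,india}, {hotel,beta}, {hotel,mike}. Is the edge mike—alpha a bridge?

After removing mike—alpha, the path mike-hotel-alpha still connects them, so the edge is not a bridge.

No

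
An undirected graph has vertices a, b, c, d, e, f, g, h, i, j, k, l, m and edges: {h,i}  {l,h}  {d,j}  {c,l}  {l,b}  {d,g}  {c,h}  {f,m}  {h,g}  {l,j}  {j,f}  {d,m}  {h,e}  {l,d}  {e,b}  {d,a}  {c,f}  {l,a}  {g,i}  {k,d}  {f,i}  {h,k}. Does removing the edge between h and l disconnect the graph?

After removing h - l, the path h-c-l still connects them, so the edge is not a bridge.

No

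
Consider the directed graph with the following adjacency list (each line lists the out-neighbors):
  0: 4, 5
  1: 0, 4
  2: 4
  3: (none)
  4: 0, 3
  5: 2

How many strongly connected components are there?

{0, 2, 4, 5} are all mutually reachable — one SCC of size 4.
{3} is an SCC by itself.
{1} is an SCC by itself.
That gives 3 strongly connected components.

3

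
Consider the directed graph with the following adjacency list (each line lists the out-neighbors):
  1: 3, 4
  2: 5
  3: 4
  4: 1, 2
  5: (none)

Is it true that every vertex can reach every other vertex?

No

There is no directed path from 5 to 1, so the graph is not strongly connected.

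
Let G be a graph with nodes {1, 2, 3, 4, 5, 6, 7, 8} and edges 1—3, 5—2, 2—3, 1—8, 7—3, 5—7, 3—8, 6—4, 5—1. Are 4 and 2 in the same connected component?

The component containing 4 is {4, 6}, and 2 is not in it.

No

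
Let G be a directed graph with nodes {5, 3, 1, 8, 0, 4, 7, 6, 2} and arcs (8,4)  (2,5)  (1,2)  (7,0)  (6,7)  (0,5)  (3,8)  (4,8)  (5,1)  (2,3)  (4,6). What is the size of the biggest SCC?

9

{0, 1, 2, 3, 4, 5, 6, 7, 8} are all mutually reachable — one SCC of size 9.
The largest has 9 vertices.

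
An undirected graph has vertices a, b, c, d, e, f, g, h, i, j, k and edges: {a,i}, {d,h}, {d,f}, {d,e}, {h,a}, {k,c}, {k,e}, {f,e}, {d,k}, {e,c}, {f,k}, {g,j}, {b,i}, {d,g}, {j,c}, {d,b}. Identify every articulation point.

d

Removing d increases the component count from 1 to 2, so d is a cut vertex.
By contrast removing f leaves 1 component; it is not a cut vertex. No other vertex is a cut vertex either.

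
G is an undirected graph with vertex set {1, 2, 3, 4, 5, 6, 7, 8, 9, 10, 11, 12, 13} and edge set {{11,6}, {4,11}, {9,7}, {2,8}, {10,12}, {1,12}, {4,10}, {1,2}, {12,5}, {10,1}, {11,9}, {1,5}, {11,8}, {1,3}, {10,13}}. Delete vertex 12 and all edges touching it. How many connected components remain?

With 12 gone, the remaining components are: {1, 2, 3, 4, 5, 6, 7, 8, 9, 10, 11, 13}.
That is 1 component.

1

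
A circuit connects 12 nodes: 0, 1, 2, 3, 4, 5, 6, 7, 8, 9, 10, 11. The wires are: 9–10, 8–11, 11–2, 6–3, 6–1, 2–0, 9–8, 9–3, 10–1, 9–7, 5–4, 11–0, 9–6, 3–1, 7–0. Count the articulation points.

Removing 9 increases the component count from 2 to 3, so 9 is a cut vertex.
By contrast removing 11 leaves 2 components; it is not a cut vertex. No other vertex is a cut vertex either.

1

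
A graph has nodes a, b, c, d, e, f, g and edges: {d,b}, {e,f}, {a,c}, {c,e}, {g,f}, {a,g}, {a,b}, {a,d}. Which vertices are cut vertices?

Removing a increases the component count from 1 to 2, so a is a cut vertex.
By contrast removing d leaves 1 component; it is not a cut vertex. No other vertex is a cut vertex either.

a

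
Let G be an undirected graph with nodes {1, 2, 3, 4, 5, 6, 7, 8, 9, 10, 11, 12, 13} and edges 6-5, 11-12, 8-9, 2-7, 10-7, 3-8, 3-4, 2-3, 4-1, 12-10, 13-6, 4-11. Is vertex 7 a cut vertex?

Deleting 7 leaves 2 components (was 2), so 7 is not a cut vertex.

No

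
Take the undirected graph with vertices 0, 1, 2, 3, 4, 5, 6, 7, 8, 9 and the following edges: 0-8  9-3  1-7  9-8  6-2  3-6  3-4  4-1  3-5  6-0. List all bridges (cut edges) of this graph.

The edges on the cycle 9-3-6-0-8-9 are not bridges since each lies on that cycle.
But removing 1-7 disconnects 1 from 7; removing 3-4 disconnects 3 from 4; removing 3-5 disconnects 3 from 5; removing 6-2 disconnects 6 from 2 — these are bridges.
In total 5 edges are bridges.

1-4, 1-7, 2-6, 3-4, 3-5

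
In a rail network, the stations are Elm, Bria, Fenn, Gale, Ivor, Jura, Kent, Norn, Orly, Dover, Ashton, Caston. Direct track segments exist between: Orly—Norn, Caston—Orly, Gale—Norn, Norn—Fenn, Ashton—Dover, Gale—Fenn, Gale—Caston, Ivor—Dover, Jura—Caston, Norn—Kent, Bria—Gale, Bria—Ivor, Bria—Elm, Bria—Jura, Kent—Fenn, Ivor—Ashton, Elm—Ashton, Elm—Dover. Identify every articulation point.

Bria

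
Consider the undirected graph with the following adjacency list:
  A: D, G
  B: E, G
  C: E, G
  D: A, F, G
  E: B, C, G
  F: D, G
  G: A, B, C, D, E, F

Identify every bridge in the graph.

none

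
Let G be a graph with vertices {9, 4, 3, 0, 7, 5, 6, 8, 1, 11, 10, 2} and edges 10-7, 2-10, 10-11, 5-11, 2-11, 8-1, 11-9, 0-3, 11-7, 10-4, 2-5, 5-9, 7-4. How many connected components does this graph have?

4

6 is isolated — a component by itself.
Starting from 0 we can reach 0, 3. That is one component of size 2.
Starting from 1 we can reach 1, 8. That is one component of size 2.
Starting from 2 we can reach 2, 4, 5, 7, 9, 10, 11. That is one component of size 7.
Total: 4 components.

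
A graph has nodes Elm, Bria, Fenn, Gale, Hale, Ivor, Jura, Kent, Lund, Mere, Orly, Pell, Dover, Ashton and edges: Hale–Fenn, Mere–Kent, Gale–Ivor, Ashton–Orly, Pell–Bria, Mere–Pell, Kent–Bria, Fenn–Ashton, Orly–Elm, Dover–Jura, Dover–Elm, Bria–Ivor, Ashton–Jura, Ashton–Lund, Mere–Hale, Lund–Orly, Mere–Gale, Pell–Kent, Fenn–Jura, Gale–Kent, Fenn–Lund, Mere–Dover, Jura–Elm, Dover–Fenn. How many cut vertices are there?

Removing Mere increases the component count from 1 to 2, so Mere is a cut vertex.
By contrast removing Orly leaves 1 component; it is not a cut vertex. No other vertex is a cut vertex either.

1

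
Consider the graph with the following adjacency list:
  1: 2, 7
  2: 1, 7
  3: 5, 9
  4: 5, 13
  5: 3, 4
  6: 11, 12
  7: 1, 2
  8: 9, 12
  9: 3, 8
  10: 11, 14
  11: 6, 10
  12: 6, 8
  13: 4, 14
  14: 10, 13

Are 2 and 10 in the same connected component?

The component containing 2 is {1, 2, 7}, and 10 is not in it.

No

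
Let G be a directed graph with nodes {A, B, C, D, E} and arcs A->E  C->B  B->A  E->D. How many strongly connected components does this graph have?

5

{D} is an SCC by itself.
{B} is an SCC by itself.
{C} is an SCC by itself.
{A} is an SCC by itself.
{E} is an SCC by itself.
That gives 5 strongly connected components.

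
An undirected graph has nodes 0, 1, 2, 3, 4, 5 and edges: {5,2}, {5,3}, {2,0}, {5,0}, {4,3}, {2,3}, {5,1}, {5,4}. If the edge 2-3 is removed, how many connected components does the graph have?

2 and 3 are still connected via 2-5-3, so the component count stays at 1.

1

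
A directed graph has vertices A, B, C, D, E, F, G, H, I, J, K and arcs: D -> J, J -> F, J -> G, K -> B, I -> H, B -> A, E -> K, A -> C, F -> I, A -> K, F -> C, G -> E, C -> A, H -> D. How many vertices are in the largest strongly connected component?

{D, F, H, I, J} are all mutually reachable — one SCC of size 5.
{A, B, C, K} are all mutually reachable — one SCC of size 4.
{G} is an SCC by itself.
{E} is an SCC by itself.
The largest has 5 vertices.

5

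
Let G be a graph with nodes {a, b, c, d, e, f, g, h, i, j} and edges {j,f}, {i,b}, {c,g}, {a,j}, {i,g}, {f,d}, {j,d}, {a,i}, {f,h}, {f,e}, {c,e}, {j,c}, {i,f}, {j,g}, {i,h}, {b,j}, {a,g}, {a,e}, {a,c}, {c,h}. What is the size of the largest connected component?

10

Starting from a we can reach a, b, c, d, e, f, g, h, i, j. That is one component of size 10.
The largest has 10 vertices.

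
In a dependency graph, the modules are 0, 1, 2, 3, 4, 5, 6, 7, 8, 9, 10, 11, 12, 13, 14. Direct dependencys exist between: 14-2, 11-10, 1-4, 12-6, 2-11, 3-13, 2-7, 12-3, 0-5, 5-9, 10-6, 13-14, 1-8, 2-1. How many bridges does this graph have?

6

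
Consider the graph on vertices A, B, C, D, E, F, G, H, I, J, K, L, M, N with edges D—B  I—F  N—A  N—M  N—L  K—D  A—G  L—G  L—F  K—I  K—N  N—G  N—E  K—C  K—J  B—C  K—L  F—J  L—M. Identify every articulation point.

K, N

Removing K increases the component count from 2 to 3, so K is a cut vertex.
Removing N increases the component count from 2 to 3, so N is a cut vertex.
By contrast removing A leaves 2 components; it is not a cut vertex. No other vertex is a cut vertex either.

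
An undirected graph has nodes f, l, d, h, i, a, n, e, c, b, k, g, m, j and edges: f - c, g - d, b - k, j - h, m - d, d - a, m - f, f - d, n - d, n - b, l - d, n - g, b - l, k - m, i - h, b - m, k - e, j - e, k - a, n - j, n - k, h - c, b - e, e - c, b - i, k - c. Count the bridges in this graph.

The edges on the cycle n-b-l-d-f-m-k-n are not bridges since each lies on that cycle.
Every edge lies on some cycle, so there are no bridges.

0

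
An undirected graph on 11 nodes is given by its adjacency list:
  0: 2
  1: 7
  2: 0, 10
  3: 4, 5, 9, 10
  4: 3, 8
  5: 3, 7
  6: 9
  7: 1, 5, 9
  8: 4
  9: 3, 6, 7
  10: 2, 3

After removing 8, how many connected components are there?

1

With 8 gone, the remaining components are: {0, 1, 2, 3, 4, 5, 6, 7, 9, 10}.
That is 1 component.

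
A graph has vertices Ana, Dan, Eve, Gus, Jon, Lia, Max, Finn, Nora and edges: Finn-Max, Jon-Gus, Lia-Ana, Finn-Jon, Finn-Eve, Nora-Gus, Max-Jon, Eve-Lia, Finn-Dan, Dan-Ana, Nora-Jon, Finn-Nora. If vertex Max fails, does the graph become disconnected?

No

Deleting Max leaves 1 component (was 1) (its neighbors Jon, Finn remain connected to each other), so Max is not a cut vertex.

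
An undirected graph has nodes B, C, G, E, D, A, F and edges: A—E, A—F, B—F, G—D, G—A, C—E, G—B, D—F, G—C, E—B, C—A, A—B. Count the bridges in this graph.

0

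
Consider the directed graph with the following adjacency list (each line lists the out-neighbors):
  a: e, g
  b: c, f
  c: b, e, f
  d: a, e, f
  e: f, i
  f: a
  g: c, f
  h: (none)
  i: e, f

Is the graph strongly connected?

No

There is no directed path from d to h, so the graph is not strongly connected.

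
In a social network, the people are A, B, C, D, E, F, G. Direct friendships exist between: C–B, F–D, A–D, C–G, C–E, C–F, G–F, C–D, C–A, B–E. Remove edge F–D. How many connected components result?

F and D are still connected via F-C-D, so the component count stays at 1.

1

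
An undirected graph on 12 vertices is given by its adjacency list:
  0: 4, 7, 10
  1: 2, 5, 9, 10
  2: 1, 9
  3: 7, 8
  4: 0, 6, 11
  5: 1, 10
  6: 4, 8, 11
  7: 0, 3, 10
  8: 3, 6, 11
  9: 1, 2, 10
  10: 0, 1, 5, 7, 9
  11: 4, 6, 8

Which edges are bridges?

none

The edges on the cycle 8-6-11-8 are not bridges since each lies on that cycle.
Every edge lies on some cycle, so there are no bridges.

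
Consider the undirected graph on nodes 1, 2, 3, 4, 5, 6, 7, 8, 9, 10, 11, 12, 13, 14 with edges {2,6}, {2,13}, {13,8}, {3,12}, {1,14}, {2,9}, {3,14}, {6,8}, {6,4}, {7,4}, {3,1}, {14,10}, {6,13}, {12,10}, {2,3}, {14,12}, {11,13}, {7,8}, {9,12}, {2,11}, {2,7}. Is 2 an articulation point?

Yes

Deleting 2 raises the number of components from 2 to 3, so 2 is a cut vertex.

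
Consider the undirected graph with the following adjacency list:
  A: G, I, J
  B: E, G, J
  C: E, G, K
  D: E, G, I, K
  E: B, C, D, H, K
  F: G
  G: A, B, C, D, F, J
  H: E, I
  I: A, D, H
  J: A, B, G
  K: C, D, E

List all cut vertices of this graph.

Removing G increases the component count from 1 to 2, so G is a cut vertex.
By contrast removing C leaves 1 component; it is not a cut vertex. No other vertex is a cut vertex either.

G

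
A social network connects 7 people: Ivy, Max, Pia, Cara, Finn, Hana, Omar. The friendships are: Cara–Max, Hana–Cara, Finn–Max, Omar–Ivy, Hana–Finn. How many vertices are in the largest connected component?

Pia is isolated — a component by itself.
Starting from Ivy we can reach Ivy, Omar. That is one component of size 2.
Starting from Max we can reach Max, Cara, Finn, Hana. That is one component of size 4.
The largest has 4 vertices.

4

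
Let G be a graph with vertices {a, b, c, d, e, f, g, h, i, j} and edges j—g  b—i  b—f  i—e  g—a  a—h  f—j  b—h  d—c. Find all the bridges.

b-i, c-d, e-i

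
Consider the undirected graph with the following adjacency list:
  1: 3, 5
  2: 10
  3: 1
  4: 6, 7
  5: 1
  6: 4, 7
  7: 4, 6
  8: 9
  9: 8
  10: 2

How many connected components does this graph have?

Starting from 8 we can reach 8, 9. That is one component of size 2.
Starting from 2 we can reach 2, 10. That is one component of size 2.
Starting from 4 we can reach 4, 6, 7. That is one component of size 3.
Starting from 1 we can reach 1, 3, 5. That is one component of size 3.
Total: 4 components.

4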